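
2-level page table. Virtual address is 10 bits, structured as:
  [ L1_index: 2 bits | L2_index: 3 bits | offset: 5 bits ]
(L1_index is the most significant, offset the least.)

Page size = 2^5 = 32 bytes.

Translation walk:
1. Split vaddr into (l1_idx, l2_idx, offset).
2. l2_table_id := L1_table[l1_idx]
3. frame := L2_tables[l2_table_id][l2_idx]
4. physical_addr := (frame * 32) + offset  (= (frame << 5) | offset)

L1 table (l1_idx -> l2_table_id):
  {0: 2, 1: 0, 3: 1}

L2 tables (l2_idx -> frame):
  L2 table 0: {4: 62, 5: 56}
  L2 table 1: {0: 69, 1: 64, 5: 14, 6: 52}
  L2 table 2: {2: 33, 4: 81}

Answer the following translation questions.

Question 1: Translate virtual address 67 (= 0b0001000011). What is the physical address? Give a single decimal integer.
vaddr = 67 = 0b0001000011
Split: l1_idx=0, l2_idx=2, offset=3
L1[0] = 2
L2[2][2] = 33
paddr = 33 * 32 + 3 = 1059

Answer: 1059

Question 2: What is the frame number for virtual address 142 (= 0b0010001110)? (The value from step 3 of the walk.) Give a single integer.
vaddr = 142: l1_idx=0, l2_idx=4
L1[0] = 2; L2[2][4] = 81

Answer: 81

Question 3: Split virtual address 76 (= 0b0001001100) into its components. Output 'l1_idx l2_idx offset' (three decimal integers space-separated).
Answer: 0 2 12

Derivation:
vaddr = 76 = 0b0001001100
  top 2 bits -> l1_idx = 0
  next 3 bits -> l2_idx = 2
  bottom 5 bits -> offset = 12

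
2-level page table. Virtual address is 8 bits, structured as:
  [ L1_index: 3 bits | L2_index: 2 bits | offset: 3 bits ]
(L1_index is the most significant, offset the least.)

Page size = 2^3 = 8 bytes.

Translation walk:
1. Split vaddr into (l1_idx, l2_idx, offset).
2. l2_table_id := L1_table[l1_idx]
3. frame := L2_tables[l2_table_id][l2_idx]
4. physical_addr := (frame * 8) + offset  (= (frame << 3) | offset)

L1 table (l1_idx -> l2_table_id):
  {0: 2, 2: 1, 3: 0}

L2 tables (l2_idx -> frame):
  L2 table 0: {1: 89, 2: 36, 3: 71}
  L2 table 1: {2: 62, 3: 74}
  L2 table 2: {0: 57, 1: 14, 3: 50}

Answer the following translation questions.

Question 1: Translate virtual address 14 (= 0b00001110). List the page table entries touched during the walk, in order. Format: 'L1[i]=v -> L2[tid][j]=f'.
Answer: L1[0]=2 -> L2[2][1]=14

Derivation:
vaddr = 14 = 0b00001110
Split: l1_idx=0, l2_idx=1, offset=6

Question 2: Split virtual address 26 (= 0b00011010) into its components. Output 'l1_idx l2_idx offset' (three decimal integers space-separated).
Answer: 0 3 2

Derivation:
vaddr = 26 = 0b00011010
  top 3 bits -> l1_idx = 0
  next 2 bits -> l2_idx = 3
  bottom 3 bits -> offset = 2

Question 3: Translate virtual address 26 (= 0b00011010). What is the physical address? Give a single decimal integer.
Answer: 402

Derivation:
vaddr = 26 = 0b00011010
Split: l1_idx=0, l2_idx=3, offset=2
L1[0] = 2
L2[2][3] = 50
paddr = 50 * 8 + 2 = 402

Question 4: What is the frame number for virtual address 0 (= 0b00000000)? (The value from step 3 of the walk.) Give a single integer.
vaddr = 0: l1_idx=0, l2_idx=0
L1[0] = 2; L2[2][0] = 57

Answer: 57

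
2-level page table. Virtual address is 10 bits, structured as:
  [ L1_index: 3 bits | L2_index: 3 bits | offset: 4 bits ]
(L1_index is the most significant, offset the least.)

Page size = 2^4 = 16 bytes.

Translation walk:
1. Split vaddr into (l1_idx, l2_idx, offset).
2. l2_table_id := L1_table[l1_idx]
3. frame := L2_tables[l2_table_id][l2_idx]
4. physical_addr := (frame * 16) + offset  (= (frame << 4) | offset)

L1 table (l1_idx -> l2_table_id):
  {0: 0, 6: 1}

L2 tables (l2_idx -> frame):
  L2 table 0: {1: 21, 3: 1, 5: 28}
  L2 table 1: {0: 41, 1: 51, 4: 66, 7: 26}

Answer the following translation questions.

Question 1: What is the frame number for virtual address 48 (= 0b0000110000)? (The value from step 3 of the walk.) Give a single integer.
Answer: 1

Derivation:
vaddr = 48: l1_idx=0, l2_idx=3
L1[0] = 0; L2[0][3] = 1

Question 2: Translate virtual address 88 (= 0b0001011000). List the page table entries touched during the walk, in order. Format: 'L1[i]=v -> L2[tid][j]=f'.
vaddr = 88 = 0b0001011000
Split: l1_idx=0, l2_idx=5, offset=8

Answer: L1[0]=0 -> L2[0][5]=28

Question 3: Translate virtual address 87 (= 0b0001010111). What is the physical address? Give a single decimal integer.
vaddr = 87 = 0b0001010111
Split: l1_idx=0, l2_idx=5, offset=7
L1[0] = 0
L2[0][5] = 28
paddr = 28 * 16 + 7 = 455

Answer: 455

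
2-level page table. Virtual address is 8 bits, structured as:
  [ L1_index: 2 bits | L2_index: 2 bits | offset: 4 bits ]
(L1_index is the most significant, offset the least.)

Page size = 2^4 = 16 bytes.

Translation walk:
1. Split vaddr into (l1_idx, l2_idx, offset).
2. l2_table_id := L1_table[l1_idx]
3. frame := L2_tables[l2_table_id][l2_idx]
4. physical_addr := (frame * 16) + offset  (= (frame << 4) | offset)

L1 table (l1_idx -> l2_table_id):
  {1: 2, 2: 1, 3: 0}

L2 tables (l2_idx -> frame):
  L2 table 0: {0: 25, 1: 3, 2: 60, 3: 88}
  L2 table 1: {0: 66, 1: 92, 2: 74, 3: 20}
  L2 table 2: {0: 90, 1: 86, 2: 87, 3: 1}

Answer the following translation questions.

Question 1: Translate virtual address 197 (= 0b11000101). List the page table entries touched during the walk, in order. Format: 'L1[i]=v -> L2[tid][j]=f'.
vaddr = 197 = 0b11000101
Split: l1_idx=3, l2_idx=0, offset=5

Answer: L1[3]=0 -> L2[0][0]=25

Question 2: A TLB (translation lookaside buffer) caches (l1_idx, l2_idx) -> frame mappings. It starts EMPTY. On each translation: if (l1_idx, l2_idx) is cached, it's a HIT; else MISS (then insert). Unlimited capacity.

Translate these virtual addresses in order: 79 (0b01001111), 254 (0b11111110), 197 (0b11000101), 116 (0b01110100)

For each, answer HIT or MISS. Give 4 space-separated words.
Answer: MISS MISS MISS MISS

Derivation:
vaddr=79: (1,0) not in TLB -> MISS, insert
vaddr=254: (3,3) not in TLB -> MISS, insert
vaddr=197: (3,0) not in TLB -> MISS, insert
vaddr=116: (1,3) not in TLB -> MISS, insert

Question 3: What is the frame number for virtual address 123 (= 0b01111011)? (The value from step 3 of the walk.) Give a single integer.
Answer: 1

Derivation:
vaddr = 123: l1_idx=1, l2_idx=3
L1[1] = 2; L2[2][3] = 1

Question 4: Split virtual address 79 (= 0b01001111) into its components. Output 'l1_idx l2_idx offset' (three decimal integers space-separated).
Answer: 1 0 15

Derivation:
vaddr = 79 = 0b01001111
  top 2 bits -> l1_idx = 1
  next 2 bits -> l2_idx = 0
  bottom 4 bits -> offset = 15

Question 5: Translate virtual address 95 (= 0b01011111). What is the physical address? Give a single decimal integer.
vaddr = 95 = 0b01011111
Split: l1_idx=1, l2_idx=1, offset=15
L1[1] = 2
L2[2][1] = 86
paddr = 86 * 16 + 15 = 1391

Answer: 1391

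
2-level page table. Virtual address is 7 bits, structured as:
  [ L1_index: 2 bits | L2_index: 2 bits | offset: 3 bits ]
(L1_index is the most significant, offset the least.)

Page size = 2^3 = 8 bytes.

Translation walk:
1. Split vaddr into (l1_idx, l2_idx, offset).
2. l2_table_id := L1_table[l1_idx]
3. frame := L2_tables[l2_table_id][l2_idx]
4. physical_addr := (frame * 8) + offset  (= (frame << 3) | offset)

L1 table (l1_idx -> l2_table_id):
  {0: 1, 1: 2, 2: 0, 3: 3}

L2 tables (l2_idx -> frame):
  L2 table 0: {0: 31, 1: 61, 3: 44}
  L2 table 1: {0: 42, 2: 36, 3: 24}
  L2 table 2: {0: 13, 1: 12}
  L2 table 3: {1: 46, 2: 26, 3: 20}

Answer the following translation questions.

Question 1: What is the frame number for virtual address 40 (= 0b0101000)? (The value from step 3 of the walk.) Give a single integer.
vaddr = 40: l1_idx=1, l2_idx=1
L1[1] = 2; L2[2][1] = 12

Answer: 12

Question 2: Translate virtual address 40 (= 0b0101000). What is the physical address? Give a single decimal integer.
Answer: 96

Derivation:
vaddr = 40 = 0b0101000
Split: l1_idx=1, l2_idx=1, offset=0
L1[1] = 2
L2[2][1] = 12
paddr = 12 * 8 + 0 = 96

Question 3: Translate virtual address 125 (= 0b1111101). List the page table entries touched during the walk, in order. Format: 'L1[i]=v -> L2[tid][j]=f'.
Answer: L1[3]=3 -> L2[3][3]=20

Derivation:
vaddr = 125 = 0b1111101
Split: l1_idx=3, l2_idx=3, offset=5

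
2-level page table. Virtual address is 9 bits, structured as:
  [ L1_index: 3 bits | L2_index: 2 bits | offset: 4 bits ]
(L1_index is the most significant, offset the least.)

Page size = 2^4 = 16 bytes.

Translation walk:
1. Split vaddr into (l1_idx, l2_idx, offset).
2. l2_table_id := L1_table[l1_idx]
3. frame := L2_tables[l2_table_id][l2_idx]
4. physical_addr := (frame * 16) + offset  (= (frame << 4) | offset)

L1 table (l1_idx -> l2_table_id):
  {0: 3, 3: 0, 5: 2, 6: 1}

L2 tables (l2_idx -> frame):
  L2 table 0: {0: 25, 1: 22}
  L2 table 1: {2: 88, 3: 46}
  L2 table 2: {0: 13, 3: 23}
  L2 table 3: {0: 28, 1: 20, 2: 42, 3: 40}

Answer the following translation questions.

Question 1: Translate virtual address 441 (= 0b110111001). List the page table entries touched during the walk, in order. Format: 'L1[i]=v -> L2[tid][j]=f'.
vaddr = 441 = 0b110111001
Split: l1_idx=6, l2_idx=3, offset=9

Answer: L1[6]=1 -> L2[1][3]=46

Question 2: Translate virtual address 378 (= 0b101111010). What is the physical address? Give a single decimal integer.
vaddr = 378 = 0b101111010
Split: l1_idx=5, l2_idx=3, offset=10
L1[5] = 2
L2[2][3] = 23
paddr = 23 * 16 + 10 = 378

Answer: 378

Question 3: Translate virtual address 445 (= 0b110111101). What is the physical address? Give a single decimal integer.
vaddr = 445 = 0b110111101
Split: l1_idx=6, l2_idx=3, offset=13
L1[6] = 1
L2[1][3] = 46
paddr = 46 * 16 + 13 = 749

Answer: 749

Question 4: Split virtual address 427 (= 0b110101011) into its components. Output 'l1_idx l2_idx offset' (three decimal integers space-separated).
vaddr = 427 = 0b110101011
  top 3 bits -> l1_idx = 6
  next 2 bits -> l2_idx = 2
  bottom 4 bits -> offset = 11

Answer: 6 2 11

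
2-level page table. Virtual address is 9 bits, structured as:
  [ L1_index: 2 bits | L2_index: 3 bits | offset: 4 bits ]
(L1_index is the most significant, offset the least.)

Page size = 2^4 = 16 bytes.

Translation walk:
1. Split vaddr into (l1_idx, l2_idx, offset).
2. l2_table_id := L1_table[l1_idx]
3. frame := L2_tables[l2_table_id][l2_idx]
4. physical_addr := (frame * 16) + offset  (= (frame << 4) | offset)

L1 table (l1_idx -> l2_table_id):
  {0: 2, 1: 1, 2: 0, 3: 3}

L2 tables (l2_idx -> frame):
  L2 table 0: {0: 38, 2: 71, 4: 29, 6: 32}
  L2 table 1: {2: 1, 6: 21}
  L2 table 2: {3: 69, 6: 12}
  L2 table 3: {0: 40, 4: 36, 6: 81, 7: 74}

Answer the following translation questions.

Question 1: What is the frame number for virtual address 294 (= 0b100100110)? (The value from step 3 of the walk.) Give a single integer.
Answer: 71

Derivation:
vaddr = 294: l1_idx=2, l2_idx=2
L1[2] = 0; L2[0][2] = 71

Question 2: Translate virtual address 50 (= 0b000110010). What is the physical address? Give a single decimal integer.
vaddr = 50 = 0b000110010
Split: l1_idx=0, l2_idx=3, offset=2
L1[0] = 2
L2[2][3] = 69
paddr = 69 * 16 + 2 = 1106

Answer: 1106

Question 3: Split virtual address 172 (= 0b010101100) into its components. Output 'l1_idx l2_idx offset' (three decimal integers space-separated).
vaddr = 172 = 0b010101100
  top 2 bits -> l1_idx = 1
  next 3 bits -> l2_idx = 2
  bottom 4 bits -> offset = 12

Answer: 1 2 12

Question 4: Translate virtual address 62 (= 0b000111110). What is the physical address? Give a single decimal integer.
vaddr = 62 = 0b000111110
Split: l1_idx=0, l2_idx=3, offset=14
L1[0] = 2
L2[2][3] = 69
paddr = 69 * 16 + 14 = 1118

Answer: 1118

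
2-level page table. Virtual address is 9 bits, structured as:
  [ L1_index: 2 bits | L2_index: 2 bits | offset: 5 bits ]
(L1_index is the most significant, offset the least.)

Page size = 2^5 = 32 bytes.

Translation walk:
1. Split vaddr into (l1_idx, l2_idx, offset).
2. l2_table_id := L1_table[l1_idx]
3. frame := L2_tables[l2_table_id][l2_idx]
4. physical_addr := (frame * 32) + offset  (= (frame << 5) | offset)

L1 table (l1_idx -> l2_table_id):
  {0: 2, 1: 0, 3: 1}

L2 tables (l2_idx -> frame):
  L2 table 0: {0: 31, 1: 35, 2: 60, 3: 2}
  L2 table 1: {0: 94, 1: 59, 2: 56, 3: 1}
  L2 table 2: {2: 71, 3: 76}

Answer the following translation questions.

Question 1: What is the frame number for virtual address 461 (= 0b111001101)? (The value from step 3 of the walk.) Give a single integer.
Answer: 56

Derivation:
vaddr = 461: l1_idx=3, l2_idx=2
L1[3] = 1; L2[1][2] = 56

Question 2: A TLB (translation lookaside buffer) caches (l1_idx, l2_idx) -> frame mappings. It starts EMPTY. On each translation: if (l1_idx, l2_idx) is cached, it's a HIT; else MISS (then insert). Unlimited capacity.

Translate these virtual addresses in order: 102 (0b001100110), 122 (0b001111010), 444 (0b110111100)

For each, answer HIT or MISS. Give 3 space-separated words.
Answer: MISS HIT MISS

Derivation:
vaddr=102: (0,3) not in TLB -> MISS, insert
vaddr=122: (0,3) in TLB -> HIT
vaddr=444: (3,1) not in TLB -> MISS, insert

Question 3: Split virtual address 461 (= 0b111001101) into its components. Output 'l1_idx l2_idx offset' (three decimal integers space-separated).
Answer: 3 2 13

Derivation:
vaddr = 461 = 0b111001101
  top 2 bits -> l1_idx = 3
  next 2 bits -> l2_idx = 2
  bottom 5 bits -> offset = 13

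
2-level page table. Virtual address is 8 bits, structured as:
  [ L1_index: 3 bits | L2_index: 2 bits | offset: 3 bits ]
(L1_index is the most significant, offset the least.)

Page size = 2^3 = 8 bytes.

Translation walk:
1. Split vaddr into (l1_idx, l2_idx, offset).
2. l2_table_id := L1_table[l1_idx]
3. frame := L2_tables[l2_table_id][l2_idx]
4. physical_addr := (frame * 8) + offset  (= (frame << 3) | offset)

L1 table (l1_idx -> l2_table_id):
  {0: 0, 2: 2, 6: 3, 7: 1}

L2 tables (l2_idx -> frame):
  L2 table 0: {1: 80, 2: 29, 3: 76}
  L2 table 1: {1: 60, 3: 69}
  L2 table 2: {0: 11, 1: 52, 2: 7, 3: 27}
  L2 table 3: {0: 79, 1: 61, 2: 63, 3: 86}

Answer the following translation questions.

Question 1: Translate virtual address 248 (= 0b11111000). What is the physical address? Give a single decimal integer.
Answer: 552

Derivation:
vaddr = 248 = 0b11111000
Split: l1_idx=7, l2_idx=3, offset=0
L1[7] = 1
L2[1][3] = 69
paddr = 69 * 8 + 0 = 552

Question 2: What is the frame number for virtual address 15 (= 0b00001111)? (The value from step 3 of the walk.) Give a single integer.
Answer: 80

Derivation:
vaddr = 15: l1_idx=0, l2_idx=1
L1[0] = 0; L2[0][1] = 80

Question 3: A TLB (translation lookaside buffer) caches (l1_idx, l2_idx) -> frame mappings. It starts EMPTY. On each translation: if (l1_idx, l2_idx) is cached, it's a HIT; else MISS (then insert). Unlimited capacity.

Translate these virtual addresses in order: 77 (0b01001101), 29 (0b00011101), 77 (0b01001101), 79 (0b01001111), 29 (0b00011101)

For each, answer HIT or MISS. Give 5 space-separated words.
vaddr=77: (2,1) not in TLB -> MISS, insert
vaddr=29: (0,3) not in TLB -> MISS, insert
vaddr=77: (2,1) in TLB -> HIT
vaddr=79: (2,1) in TLB -> HIT
vaddr=29: (0,3) in TLB -> HIT

Answer: MISS MISS HIT HIT HIT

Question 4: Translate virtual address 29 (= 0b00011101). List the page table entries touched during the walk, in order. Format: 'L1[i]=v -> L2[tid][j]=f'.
vaddr = 29 = 0b00011101
Split: l1_idx=0, l2_idx=3, offset=5

Answer: L1[0]=0 -> L2[0][3]=76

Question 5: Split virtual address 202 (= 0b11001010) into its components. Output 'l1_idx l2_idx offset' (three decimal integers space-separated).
vaddr = 202 = 0b11001010
  top 3 bits -> l1_idx = 6
  next 2 bits -> l2_idx = 1
  bottom 3 bits -> offset = 2

Answer: 6 1 2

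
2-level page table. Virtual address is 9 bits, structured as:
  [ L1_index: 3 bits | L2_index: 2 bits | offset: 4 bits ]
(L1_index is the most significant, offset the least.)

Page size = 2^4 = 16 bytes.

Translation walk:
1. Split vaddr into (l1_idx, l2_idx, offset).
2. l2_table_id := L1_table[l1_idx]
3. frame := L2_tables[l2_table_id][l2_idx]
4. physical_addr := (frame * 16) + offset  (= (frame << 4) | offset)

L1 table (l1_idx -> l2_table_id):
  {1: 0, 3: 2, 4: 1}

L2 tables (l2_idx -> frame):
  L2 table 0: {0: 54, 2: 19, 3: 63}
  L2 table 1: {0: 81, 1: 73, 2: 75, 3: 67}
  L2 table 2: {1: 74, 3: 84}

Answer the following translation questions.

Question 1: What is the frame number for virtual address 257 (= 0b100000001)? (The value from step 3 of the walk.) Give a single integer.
Answer: 81

Derivation:
vaddr = 257: l1_idx=4, l2_idx=0
L1[4] = 1; L2[1][0] = 81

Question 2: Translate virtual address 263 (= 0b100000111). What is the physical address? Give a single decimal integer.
Answer: 1303

Derivation:
vaddr = 263 = 0b100000111
Split: l1_idx=4, l2_idx=0, offset=7
L1[4] = 1
L2[1][0] = 81
paddr = 81 * 16 + 7 = 1303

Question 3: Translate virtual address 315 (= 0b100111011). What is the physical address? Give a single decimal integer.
Answer: 1083

Derivation:
vaddr = 315 = 0b100111011
Split: l1_idx=4, l2_idx=3, offset=11
L1[4] = 1
L2[1][3] = 67
paddr = 67 * 16 + 11 = 1083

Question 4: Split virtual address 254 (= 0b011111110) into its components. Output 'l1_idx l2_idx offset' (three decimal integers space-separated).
vaddr = 254 = 0b011111110
  top 3 bits -> l1_idx = 3
  next 2 bits -> l2_idx = 3
  bottom 4 bits -> offset = 14

Answer: 3 3 14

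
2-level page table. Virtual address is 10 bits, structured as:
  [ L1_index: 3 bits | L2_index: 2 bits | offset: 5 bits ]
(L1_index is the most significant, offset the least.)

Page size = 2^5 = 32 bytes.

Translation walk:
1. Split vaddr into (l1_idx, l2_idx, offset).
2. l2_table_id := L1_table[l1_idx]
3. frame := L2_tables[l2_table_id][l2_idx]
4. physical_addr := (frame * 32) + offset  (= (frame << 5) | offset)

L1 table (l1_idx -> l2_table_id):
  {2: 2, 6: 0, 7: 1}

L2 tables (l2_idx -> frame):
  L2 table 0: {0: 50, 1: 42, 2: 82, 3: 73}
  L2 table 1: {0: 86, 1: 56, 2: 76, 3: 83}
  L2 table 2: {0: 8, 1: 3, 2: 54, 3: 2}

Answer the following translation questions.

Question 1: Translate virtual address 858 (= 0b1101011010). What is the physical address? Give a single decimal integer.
Answer: 2650

Derivation:
vaddr = 858 = 0b1101011010
Split: l1_idx=6, l2_idx=2, offset=26
L1[6] = 0
L2[0][2] = 82
paddr = 82 * 32 + 26 = 2650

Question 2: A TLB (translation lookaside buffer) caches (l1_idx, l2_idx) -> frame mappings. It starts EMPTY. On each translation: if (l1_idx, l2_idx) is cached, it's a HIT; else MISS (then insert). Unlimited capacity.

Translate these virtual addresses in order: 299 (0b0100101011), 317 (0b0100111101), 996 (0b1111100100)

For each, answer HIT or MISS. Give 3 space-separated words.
Answer: MISS HIT MISS

Derivation:
vaddr=299: (2,1) not in TLB -> MISS, insert
vaddr=317: (2,1) in TLB -> HIT
vaddr=996: (7,3) not in TLB -> MISS, insert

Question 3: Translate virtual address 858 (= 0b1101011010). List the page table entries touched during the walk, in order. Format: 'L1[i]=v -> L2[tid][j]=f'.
Answer: L1[6]=0 -> L2[0][2]=82

Derivation:
vaddr = 858 = 0b1101011010
Split: l1_idx=6, l2_idx=2, offset=26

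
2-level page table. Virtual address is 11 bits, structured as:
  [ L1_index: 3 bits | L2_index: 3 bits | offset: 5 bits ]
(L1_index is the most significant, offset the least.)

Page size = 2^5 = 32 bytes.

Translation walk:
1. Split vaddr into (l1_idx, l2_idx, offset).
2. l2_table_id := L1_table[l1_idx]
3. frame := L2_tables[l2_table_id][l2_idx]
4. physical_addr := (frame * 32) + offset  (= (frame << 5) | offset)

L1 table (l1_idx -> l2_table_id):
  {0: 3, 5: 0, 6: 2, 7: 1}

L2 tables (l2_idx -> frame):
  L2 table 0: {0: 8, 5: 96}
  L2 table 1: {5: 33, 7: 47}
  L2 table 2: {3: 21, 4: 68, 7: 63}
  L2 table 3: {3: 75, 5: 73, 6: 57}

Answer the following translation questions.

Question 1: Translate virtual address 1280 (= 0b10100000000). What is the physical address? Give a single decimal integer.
vaddr = 1280 = 0b10100000000
Split: l1_idx=5, l2_idx=0, offset=0
L1[5] = 0
L2[0][0] = 8
paddr = 8 * 32 + 0 = 256

Answer: 256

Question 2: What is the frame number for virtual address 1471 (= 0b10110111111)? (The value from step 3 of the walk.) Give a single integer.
Answer: 96

Derivation:
vaddr = 1471: l1_idx=5, l2_idx=5
L1[5] = 0; L2[0][5] = 96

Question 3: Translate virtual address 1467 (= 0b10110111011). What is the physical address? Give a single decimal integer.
Answer: 3099

Derivation:
vaddr = 1467 = 0b10110111011
Split: l1_idx=5, l2_idx=5, offset=27
L1[5] = 0
L2[0][5] = 96
paddr = 96 * 32 + 27 = 3099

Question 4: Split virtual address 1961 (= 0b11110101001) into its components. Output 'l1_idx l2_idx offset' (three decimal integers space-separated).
Answer: 7 5 9

Derivation:
vaddr = 1961 = 0b11110101001
  top 3 bits -> l1_idx = 7
  next 3 bits -> l2_idx = 5
  bottom 5 bits -> offset = 9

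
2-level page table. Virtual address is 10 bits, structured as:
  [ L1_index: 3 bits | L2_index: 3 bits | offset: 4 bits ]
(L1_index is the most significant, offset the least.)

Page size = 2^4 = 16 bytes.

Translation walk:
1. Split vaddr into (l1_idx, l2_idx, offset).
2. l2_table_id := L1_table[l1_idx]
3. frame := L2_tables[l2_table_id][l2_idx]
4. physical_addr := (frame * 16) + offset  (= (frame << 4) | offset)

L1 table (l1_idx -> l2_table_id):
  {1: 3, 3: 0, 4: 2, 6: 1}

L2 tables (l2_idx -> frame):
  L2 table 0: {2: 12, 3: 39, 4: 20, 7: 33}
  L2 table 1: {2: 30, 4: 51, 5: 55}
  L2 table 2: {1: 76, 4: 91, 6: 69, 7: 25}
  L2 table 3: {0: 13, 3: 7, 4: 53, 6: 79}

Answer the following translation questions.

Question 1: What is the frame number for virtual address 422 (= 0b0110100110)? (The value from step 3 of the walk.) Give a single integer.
vaddr = 422: l1_idx=3, l2_idx=2
L1[3] = 0; L2[0][2] = 12

Answer: 12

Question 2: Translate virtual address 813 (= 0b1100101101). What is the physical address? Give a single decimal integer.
vaddr = 813 = 0b1100101101
Split: l1_idx=6, l2_idx=2, offset=13
L1[6] = 1
L2[1][2] = 30
paddr = 30 * 16 + 13 = 493

Answer: 493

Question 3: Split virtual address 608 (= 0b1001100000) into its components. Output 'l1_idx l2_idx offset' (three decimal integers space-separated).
vaddr = 608 = 0b1001100000
  top 3 bits -> l1_idx = 4
  next 3 bits -> l2_idx = 6
  bottom 4 bits -> offset = 0

Answer: 4 6 0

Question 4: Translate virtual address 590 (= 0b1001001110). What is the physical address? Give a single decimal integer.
Answer: 1470

Derivation:
vaddr = 590 = 0b1001001110
Split: l1_idx=4, l2_idx=4, offset=14
L1[4] = 2
L2[2][4] = 91
paddr = 91 * 16 + 14 = 1470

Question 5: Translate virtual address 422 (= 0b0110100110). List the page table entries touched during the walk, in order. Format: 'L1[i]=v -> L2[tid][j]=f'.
vaddr = 422 = 0b0110100110
Split: l1_idx=3, l2_idx=2, offset=6

Answer: L1[3]=0 -> L2[0][2]=12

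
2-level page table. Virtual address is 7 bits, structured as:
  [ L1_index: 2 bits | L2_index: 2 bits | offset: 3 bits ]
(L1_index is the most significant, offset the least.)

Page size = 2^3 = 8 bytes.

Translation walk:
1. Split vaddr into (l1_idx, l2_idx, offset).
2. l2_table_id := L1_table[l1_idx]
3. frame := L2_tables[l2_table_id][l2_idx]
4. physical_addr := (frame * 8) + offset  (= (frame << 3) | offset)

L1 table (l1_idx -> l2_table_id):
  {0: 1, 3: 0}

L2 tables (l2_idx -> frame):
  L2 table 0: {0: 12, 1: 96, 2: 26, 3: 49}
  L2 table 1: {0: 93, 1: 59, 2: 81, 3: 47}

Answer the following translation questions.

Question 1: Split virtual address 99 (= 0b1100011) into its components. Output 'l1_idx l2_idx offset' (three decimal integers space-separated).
vaddr = 99 = 0b1100011
  top 2 bits -> l1_idx = 3
  next 2 bits -> l2_idx = 0
  bottom 3 bits -> offset = 3

Answer: 3 0 3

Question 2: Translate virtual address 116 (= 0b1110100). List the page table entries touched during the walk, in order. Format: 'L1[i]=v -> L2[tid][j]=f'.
vaddr = 116 = 0b1110100
Split: l1_idx=3, l2_idx=2, offset=4

Answer: L1[3]=0 -> L2[0][2]=26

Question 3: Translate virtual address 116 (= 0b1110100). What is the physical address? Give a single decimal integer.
vaddr = 116 = 0b1110100
Split: l1_idx=3, l2_idx=2, offset=4
L1[3] = 0
L2[0][2] = 26
paddr = 26 * 8 + 4 = 212

Answer: 212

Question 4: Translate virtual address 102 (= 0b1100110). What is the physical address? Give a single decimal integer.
Answer: 102

Derivation:
vaddr = 102 = 0b1100110
Split: l1_idx=3, l2_idx=0, offset=6
L1[3] = 0
L2[0][0] = 12
paddr = 12 * 8 + 6 = 102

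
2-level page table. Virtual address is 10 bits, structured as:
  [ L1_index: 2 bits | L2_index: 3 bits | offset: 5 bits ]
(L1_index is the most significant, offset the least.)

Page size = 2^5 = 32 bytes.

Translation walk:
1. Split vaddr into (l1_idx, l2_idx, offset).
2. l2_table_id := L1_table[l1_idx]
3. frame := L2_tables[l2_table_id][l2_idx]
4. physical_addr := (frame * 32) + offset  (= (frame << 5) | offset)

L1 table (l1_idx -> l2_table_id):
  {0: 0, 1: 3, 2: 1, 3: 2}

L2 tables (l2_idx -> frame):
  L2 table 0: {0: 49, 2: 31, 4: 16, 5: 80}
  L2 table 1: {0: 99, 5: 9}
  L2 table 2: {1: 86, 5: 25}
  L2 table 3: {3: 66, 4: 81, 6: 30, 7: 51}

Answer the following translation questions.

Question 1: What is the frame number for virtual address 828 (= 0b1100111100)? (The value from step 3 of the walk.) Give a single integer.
Answer: 86

Derivation:
vaddr = 828: l1_idx=3, l2_idx=1
L1[3] = 2; L2[2][1] = 86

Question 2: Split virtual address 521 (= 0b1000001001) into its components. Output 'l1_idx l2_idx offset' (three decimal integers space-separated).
vaddr = 521 = 0b1000001001
  top 2 bits -> l1_idx = 2
  next 3 bits -> l2_idx = 0
  bottom 5 bits -> offset = 9

Answer: 2 0 9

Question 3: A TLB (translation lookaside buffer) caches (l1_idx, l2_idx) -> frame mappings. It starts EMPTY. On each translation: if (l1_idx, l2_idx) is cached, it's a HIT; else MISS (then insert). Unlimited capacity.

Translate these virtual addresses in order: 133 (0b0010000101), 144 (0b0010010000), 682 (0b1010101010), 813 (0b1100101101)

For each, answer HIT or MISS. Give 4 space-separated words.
vaddr=133: (0,4) not in TLB -> MISS, insert
vaddr=144: (0,4) in TLB -> HIT
vaddr=682: (2,5) not in TLB -> MISS, insert
vaddr=813: (3,1) not in TLB -> MISS, insert

Answer: MISS HIT MISS MISS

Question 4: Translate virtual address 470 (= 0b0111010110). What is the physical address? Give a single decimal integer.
vaddr = 470 = 0b0111010110
Split: l1_idx=1, l2_idx=6, offset=22
L1[1] = 3
L2[3][6] = 30
paddr = 30 * 32 + 22 = 982

Answer: 982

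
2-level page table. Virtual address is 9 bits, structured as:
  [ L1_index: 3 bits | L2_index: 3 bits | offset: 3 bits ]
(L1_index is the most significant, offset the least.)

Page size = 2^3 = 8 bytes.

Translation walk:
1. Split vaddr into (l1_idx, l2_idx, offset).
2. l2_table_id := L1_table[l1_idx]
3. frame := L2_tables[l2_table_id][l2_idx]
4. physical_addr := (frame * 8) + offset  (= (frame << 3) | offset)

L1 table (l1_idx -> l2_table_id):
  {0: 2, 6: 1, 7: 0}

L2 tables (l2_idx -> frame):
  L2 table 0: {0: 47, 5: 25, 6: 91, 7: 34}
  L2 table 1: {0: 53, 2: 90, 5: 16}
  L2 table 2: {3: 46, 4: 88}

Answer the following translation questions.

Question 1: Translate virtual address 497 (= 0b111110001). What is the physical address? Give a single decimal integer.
vaddr = 497 = 0b111110001
Split: l1_idx=7, l2_idx=6, offset=1
L1[7] = 0
L2[0][6] = 91
paddr = 91 * 8 + 1 = 729

Answer: 729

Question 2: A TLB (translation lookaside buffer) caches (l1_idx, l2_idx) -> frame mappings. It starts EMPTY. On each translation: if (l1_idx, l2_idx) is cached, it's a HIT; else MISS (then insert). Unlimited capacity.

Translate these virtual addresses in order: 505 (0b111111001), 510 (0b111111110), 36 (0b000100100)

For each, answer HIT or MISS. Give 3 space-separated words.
Answer: MISS HIT MISS

Derivation:
vaddr=505: (7,7) not in TLB -> MISS, insert
vaddr=510: (7,7) in TLB -> HIT
vaddr=36: (0,4) not in TLB -> MISS, insert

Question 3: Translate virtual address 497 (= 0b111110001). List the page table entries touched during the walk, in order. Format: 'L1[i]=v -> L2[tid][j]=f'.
Answer: L1[7]=0 -> L2[0][6]=91

Derivation:
vaddr = 497 = 0b111110001
Split: l1_idx=7, l2_idx=6, offset=1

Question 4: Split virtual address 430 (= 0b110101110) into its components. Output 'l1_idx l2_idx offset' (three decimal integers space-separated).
Answer: 6 5 6

Derivation:
vaddr = 430 = 0b110101110
  top 3 bits -> l1_idx = 6
  next 3 bits -> l2_idx = 5
  bottom 3 bits -> offset = 6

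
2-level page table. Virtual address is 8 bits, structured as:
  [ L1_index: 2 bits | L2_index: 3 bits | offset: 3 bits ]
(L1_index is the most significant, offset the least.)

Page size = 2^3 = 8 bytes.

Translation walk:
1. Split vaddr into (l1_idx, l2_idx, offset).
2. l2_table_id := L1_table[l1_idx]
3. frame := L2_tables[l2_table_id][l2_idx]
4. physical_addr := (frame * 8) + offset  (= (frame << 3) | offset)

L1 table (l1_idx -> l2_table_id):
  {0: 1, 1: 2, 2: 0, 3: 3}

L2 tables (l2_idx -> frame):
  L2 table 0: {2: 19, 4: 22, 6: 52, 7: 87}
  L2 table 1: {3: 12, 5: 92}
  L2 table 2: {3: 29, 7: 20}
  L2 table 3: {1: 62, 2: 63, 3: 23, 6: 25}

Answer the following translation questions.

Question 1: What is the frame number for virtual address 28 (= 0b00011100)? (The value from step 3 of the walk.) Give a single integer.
Answer: 12

Derivation:
vaddr = 28: l1_idx=0, l2_idx=3
L1[0] = 1; L2[1][3] = 12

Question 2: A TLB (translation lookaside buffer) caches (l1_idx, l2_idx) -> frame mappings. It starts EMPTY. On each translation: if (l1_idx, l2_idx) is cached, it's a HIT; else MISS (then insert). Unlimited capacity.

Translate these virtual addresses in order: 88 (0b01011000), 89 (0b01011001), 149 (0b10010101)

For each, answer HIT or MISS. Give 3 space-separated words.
vaddr=88: (1,3) not in TLB -> MISS, insert
vaddr=89: (1,3) in TLB -> HIT
vaddr=149: (2,2) not in TLB -> MISS, insert

Answer: MISS HIT MISS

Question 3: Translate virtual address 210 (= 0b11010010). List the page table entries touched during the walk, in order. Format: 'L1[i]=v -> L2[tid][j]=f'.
vaddr = 210 = 0b11010010
Split: l1_idx=3, l2_idx=2, offset=2

Answer: L1[3]=3 -> L2[3][2]=63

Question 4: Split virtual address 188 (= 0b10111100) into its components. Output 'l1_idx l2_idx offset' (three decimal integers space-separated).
vaddr = 188 = 0b10111100
  top 2 bits -> l1_idx = 2
  next 3 bits -> l2_idx = 7
  bottom 3 bits -> offset = 4

Answer: 2 7 4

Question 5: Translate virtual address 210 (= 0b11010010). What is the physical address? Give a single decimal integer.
Answer: 506

Derivation:
vaddr = 210 = 0b11010010
Split: l1_idx=3, l2_idx=2, offset=2
L1[3] = 3
L2[3][2] = 63
paddr = 63 * 8 + 2 = 506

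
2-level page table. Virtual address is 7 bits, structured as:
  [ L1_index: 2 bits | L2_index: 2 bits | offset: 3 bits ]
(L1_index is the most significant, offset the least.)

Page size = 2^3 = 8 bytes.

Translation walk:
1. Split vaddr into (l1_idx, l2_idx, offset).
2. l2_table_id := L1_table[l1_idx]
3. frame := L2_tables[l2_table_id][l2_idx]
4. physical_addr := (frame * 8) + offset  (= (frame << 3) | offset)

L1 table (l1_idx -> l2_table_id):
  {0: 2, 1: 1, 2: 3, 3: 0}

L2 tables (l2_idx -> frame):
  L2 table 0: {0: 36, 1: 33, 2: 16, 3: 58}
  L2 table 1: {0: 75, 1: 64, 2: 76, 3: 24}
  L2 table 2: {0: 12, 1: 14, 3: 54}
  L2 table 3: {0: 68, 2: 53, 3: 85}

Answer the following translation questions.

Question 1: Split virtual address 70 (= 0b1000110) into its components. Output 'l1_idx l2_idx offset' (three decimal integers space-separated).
vaddr = 70 = 0b1000110
  top 2 bits -> l1_idx = 2
  next 2 bits -> l2_idx = 0
  bottom 3 bits -> offset = 6

Answer: 2 0 6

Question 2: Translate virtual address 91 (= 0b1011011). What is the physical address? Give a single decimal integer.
vaddr = 91 = 0b1011011
Split: l1_idx=2, l2_idx=3, offset=3
L1[2] = 3
L2[3][3] = 85
paddr = 85 * 8 + 3 = 683

Answer: 683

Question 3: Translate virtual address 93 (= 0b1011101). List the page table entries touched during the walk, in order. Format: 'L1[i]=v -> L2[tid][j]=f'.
vaddr = 93 = 0b1011101
Split: l1_idx=2, l2_idx=3, offset=5

Answer: L1[2]=3 -> L2[3][3]=85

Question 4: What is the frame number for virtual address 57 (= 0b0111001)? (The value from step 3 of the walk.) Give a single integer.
Answer: 24

Derivation:
vaddr = 57: l1_idx=1, l2_idx=3
L1[1] = 1; L2[1][3] = 24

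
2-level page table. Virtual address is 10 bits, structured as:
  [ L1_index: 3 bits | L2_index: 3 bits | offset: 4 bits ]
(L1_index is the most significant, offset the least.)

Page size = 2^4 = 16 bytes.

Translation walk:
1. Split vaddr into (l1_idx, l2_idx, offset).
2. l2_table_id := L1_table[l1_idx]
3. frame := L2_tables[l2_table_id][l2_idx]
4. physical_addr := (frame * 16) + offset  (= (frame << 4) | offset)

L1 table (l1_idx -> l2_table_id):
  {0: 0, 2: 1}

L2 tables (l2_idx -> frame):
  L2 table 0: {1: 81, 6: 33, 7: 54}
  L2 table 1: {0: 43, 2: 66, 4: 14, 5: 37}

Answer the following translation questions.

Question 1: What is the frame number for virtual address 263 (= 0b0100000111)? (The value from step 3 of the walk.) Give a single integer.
vaddr = 263: l1_idx=2, l2_idx=0
L1[2] = 1; L2[1][0] = 43

Answer: 43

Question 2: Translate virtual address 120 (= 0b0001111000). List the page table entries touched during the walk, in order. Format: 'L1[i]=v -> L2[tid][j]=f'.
vaddr = 120 = 0b0001111000
Split: l1_idx=0, l2_idx=7, offset=8

Answer: L1[0]=0 -> L2[0][7]=54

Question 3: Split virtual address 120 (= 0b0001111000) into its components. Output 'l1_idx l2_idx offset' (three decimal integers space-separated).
Answer: 0 7 8

Derivation:
vaddr = 120 = 0b0001111000
  top 3 bits -> l1_idx = 0
  next 3 bits -> l2_idx = 7
  bottom 4 bits -> offset = 8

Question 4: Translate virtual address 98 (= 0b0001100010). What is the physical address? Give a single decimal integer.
Answer: 530

Derivation:
vaddr = 98 = 0b0001100010
Split: l1_idx=0, l2_idx=6, offset=2
L1[0] = 0
L2[0][6] = 33
paddr = 33 * 16 + 2 = 530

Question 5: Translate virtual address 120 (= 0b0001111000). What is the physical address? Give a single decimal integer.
vaddr = 120 = 0b0001111000
Split: l1_idx=0, l2_idx=7, offset=8
L1[0] = 0
L2[0][7] = 54
paddr = 54 * 16 + 8 = 872

Answer: 872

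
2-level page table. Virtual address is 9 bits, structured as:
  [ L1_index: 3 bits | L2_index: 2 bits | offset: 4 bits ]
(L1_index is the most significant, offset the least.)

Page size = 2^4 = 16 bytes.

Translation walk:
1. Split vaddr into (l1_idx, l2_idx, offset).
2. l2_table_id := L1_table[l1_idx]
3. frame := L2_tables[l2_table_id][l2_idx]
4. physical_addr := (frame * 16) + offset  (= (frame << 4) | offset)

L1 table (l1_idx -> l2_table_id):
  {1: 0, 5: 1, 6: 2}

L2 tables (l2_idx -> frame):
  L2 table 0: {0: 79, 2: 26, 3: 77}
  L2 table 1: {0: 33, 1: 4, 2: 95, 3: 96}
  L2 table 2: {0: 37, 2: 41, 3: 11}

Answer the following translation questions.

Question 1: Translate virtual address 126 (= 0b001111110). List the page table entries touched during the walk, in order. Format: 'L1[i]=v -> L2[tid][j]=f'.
vaddr = 126 = 0b001111110
Split: l1_idx=1, l2_idx=3, offset=14

Answer: L1[1]=0 -> L2[0][3]=77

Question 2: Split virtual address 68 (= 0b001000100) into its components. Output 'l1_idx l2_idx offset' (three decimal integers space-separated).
Answer: 1 0 4

Derivation:
vaddr = 68 = 0b001000100
  top 3 bits -> l1_idx = 1
  next 2 bits -> l2_idx = 0
  bottom 4 bits -> offset = 4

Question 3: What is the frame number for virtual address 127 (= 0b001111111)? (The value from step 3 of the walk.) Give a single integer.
Answer: 77

Derivation:
vaddr = 127: l1_idx=1, l2_idx=3
L1[1] = 0; L2[0][3] = 77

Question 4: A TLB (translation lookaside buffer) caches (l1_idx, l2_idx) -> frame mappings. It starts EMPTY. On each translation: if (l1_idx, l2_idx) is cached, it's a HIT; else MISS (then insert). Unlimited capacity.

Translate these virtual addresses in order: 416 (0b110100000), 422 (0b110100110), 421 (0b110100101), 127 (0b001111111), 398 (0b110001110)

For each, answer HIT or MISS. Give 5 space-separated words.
vaddr=416: (6,2) not in TLB -> MISS, insert
vaddr=422: (6,2) in TLB -> HIT
vaddr=421: (6,2) in TLB -> HIT
vaddr=127: (1,3) not in TLB -> MISS, insert
vaddr=398: (6,0) not in TLB -> MISS, insert

Answer: MISS HIT HIT MISS MISS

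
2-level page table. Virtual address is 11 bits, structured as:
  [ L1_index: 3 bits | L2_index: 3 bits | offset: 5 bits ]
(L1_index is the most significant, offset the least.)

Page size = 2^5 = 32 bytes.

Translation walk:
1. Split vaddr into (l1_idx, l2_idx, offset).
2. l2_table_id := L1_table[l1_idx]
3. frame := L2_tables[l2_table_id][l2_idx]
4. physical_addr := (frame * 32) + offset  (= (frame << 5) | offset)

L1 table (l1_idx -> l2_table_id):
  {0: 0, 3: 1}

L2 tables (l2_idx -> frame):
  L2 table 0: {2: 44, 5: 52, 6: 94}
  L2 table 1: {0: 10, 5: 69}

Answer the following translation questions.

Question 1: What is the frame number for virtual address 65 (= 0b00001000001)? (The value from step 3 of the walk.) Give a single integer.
vaddr = 65: l1_idx=0, l2_idx=2
L1[0] = 0; L2[0][2] = 44

Answer: 44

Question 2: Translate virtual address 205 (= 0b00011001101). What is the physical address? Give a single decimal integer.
Answer: 3021

Derivation:
vaddr = 205 = 0b00011001101
Split: l1_idx=0, l2_idx=6, offset=13
L1[0] = 0
L2[0][6] = 94
paddr = 94 * 32 + 13 = 3021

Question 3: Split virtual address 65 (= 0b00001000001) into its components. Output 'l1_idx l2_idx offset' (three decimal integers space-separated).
vaddr = 65 = 0b00001000001
  top 3 bits -> l1_idx = 0
  next 3 bits -> l2_idx = 2
  bottom 5 bits -> offset = 1

Answer: 0 2 1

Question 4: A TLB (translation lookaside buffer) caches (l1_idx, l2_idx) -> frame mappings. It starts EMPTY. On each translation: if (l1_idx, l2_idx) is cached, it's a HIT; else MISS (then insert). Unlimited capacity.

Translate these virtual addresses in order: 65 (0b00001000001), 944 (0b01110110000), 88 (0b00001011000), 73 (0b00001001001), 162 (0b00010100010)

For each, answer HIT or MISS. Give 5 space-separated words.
vaddr=65: (0,2) not in TLB -> MISS, insert
vaddr=944: (3,5) not in TLB -> MISS, insert
vaddr=88: (0,2) in TLB -> HIT
vaddr=73: (0,2) in TLB -> HIT
vaddr=162: (0,5) not in TLB -> MISS, insert

Answer: MISS MISS HIT HIT MISS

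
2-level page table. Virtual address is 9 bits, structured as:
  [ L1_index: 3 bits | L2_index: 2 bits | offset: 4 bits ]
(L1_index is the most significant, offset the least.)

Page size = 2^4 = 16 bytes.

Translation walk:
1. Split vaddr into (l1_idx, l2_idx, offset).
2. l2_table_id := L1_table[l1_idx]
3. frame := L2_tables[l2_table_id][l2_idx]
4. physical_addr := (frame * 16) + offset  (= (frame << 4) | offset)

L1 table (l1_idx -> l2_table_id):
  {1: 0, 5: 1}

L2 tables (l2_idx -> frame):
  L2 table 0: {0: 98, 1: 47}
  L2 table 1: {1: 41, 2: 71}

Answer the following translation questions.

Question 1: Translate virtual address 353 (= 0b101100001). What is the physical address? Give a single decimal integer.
Answer: 1137

Derivation:
vaddr = 353 = 0b101100001
Split: l1_idx=5, l2_idx=2, offset=1
L1[5] = 1
L2[1][2] = 71
paddr = 71 * 16 + 1 = 1137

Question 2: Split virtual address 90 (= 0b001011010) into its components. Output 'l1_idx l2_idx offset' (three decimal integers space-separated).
Answer: 1 1 10

Derivation:
vaddr = 90 = 0b001011010
  top 3 bits -> l1_idx = 1
  next 2 bits -> l2_idx = 1
  bottom 4 bits -> offset = 10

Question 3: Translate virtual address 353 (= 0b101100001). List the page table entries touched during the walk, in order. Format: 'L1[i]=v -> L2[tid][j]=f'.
Answer: L1[5]=1 -> L2[1][2]=71

Derivation:
vaddr = 353 = 0b101100001
Split: l1_idx=5, l2_idx=2, offset=1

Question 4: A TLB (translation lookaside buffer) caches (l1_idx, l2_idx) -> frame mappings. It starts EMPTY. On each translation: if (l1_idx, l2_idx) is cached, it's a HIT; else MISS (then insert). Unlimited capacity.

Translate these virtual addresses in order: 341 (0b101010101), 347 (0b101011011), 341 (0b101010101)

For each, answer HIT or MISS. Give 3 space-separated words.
vaddr=341: (5,1) not in TLB -> MISS, insert
vaddr=347: (5,1) in TLB -> HIT
vaddr=341: (5,1) in TLB -> HIT

Answer: MISS HIT HIT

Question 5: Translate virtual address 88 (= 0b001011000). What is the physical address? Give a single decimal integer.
vaddr = 88 = 0b001011000
Split: l1_idx=1, l2_idx=1, offset=8
L1[1] = 0
L2[0][1] = 47
paddr = 47 * 16 + 8 = 760

Answer: 760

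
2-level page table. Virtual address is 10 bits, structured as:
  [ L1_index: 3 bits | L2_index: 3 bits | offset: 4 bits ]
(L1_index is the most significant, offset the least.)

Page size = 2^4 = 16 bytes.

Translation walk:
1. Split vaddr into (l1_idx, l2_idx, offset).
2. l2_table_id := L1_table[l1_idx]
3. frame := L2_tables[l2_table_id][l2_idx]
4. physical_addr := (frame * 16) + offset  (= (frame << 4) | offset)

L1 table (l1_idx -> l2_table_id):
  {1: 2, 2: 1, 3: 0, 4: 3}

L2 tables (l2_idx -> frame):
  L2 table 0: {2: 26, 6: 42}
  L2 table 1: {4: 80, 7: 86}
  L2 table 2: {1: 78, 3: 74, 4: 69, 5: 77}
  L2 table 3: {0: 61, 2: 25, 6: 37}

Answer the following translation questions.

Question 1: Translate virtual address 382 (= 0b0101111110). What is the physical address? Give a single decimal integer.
Answer: 1390

Derivation:
vaddr = 382 = 0b0101111110
Split: l1_idx=2, l2_idx=7, offset=14
L1[2] = 1
L2[1][7] = 86
paddr = 86 * 16 + 14 = 1390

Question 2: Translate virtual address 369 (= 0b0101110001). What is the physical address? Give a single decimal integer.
vaddr = 369 = 0b0101110001
Split: l1_idx=2, l2_idx=7, offset=1
L1[2] = 1
L2[1][7] = 86
paddr = 86 * 16 + 1 = 1377

Answer: 1377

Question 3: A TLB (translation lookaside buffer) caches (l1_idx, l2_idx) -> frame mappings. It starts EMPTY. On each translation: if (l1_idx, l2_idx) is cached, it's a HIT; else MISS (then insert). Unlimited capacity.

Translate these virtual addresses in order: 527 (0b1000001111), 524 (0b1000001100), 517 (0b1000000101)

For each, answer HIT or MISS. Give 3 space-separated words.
vaddr=527: (4,0) not in TLB -> MISS, insert
vaddr=524: (4,0) in TLB -> HIT
vaddr=517: (4,0) in TLB -> HIT

Answer: MISS HIT HIT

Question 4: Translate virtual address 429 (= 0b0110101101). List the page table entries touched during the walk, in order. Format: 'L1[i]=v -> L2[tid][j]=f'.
Answer: L1[3]=0 -> L2[0][2]=26

Derivation:
vaddr = 429 = 0b0110101101
Split: l1_idx=3, l2_idx=2, offset=13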